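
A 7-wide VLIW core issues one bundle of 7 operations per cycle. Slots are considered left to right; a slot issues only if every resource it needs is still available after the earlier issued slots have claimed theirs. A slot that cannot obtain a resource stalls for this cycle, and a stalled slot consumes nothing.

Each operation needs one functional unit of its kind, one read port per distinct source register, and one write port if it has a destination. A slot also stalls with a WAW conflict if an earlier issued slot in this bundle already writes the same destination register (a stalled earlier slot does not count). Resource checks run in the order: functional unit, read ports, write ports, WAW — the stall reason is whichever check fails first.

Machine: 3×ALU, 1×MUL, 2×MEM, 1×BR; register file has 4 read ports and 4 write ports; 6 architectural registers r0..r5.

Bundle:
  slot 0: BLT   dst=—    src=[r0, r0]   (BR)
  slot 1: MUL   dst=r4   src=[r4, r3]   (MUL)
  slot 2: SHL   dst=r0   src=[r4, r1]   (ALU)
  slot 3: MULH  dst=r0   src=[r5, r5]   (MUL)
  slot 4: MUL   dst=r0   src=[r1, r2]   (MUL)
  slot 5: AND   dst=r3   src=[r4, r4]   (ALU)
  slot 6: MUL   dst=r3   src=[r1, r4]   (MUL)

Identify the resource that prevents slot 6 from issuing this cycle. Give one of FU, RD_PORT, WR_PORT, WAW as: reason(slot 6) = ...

reason(slot 6) = FU

(0) want 1×BR +1rd +0wr — yes → AL3|MU1|ME2|BR0|rd3|wr4
(1) want 1×MUL +2rd +1wr — yes → AL3|MU0|ME2|BR0|rd1|wr3
(2) want 1×ALU +2rd +1wr — RD_PORT → AL3|MU0|ME2|BR0|rd1|wr3
(3) want 1×MUL +1rd +1wr — FU → AL3|MU0|ME2|BR0|rd1|wr3
(4) want 1×MUL +2rd +1wr — FU → AL3|MU0|ME2|BR0|rd1|wr3
(5) want 1×ALU +1rd +1wr — yes → AL2|MU0|ME2|BR0|rd0|wr2
(6) want 1×MUL +2rd +1wr — FU → AL2|MU0|ME2|BR0|rd0|wr2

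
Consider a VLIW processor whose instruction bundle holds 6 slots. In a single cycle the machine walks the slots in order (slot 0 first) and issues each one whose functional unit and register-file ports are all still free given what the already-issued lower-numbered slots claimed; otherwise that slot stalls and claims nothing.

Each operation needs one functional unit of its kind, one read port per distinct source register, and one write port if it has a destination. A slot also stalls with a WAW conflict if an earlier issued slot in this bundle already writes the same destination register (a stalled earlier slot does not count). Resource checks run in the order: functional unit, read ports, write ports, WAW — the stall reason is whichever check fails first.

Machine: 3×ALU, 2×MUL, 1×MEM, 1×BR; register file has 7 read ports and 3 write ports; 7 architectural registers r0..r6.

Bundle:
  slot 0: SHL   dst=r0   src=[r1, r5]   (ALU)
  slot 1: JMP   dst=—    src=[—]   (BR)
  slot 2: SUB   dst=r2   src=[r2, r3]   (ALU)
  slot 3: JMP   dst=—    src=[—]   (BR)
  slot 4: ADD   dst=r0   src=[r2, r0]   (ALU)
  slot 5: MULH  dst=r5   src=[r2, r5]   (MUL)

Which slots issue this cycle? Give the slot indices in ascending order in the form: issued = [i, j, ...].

[0] ALU needs rd=2 wr=1: ok; after: ALU=2 MUL=2 MEM=1 BR=1, R=5, W=2
[1] BR needs rd=0 wr=0: ok; after: ALU=2 MUL=2 MEM=1 BR=0, R=5, W=2
[2] ALU needs rd=2 wr=1: ok; after: ALU=1 MUL=2 MEM=1 BR=0, R=3, W=1
[3] BR needs rd=0 wr=0: FU; after: ALU=1 MUL=2 MEM=1 BR=0, R=3, W=1
[4] ALU needs rd=2 wr=1: WAW; after: ALU=1 MUL=2 MEM=1 BR=0, R=3, W=1
[5] MUL needs rd=2 wr=1: ok; after: ALU=1 MUL=1 MEM=1 BR=0, R=1, W=0

issued = [0, 1, 2, 5]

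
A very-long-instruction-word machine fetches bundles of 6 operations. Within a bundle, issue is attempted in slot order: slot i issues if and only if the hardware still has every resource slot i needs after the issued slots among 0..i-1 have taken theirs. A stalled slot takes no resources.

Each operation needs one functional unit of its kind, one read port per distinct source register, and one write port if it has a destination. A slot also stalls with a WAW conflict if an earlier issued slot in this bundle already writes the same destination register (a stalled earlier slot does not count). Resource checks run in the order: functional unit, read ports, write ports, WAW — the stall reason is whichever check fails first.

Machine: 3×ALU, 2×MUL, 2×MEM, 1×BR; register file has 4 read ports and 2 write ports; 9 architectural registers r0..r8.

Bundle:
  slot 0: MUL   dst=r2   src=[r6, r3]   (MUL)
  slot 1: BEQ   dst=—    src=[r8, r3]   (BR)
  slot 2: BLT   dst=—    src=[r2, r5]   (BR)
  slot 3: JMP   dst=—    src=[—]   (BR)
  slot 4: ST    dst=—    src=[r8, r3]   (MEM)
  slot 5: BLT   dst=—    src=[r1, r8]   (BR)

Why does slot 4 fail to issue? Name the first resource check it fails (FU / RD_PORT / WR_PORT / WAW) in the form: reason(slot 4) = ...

(0) want 1×MUL +2rd +1wr — yes → AL3|MU1|ME2|BR1|rd2|wr1
(1) want 1×BR +2rd +0wr — yes → AL3|MU1|ME2|BR0|rd0|wr1
(2) want 1×BR +2rd +0wr — FU → AL3|MU1|ME2|BR0|rd0|wr1
(3) want 1×BR +0rd +0wr — FU → AL3|MU1|ME2|BR0|rd0|wr1
(4) want 1×MEM +2rd +0wr — RD_PORT → AL3|MU1|ME2|BR0|rd0|wr1
(5) want 1×BR +2rd +0wr — FU → AL3|MU1|ME2|BR0|rd0|wr1

reason(slot 4) = RD_PORT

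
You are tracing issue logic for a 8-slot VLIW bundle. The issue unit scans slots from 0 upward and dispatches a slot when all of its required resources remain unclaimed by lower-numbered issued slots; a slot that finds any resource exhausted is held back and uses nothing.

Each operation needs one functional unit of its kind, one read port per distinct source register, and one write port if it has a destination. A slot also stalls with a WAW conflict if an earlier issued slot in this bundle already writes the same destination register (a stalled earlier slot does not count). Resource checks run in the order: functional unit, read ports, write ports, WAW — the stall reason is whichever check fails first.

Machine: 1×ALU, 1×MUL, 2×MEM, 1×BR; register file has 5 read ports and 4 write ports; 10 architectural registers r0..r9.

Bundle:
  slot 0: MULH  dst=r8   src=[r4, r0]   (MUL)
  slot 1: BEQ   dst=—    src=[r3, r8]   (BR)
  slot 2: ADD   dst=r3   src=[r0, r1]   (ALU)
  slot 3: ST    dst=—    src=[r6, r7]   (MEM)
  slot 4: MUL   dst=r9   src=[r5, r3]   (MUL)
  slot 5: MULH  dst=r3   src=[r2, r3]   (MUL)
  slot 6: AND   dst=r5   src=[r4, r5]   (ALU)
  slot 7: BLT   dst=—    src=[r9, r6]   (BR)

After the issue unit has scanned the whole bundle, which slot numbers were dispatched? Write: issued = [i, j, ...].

issued = [0, 1]

(0) want 1×MUL +2rd +1wr — yes → AL1|MU0|ME2|BR1|rd3|wr3
(1) want 1×BR +2rd +0wr — yes → AL1|MU0|ME2|BR0|rd1|wr3
(2) want 1×ALU +2rd +1wr — RD_PORT → AL1|MU0|ME2|BR0|rd1|wr3
(3) want 1×MEM +2rd +0wr — RD_PORT → AL1|MU0|ME2|BR0|rd1|wr3
(4) want 1×MUL +2rd +1wr — FU → AL1|MU0|ME2|BR0|rd1|wr3
(5) want 1×MUL +2rd +1wr — FU → AL1|MU0|ME2|BR0|rd1|wr3
(6) want 1×ALU +2rd +1wr — RD_PORT → AL1|MU0|ME2|BR0|rd1|wr3
(7) want 1×BR +2rd +0wr — FU → AL1|MU0|ME2|BR0|rd1|wr3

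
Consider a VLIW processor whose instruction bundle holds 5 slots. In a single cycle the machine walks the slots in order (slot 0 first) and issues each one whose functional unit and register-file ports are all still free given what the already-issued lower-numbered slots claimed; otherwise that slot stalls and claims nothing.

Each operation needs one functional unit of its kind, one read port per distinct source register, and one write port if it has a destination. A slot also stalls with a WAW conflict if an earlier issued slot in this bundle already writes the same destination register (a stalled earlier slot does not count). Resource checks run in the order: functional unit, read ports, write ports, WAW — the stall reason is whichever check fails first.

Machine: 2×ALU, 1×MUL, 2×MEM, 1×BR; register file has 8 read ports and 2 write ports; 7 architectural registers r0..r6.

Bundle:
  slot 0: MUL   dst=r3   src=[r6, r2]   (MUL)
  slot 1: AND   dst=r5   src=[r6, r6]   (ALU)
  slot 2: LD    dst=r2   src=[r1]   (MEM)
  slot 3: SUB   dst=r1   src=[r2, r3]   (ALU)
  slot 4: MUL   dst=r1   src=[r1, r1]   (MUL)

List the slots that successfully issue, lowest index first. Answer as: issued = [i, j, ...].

#0 MUL src=r6,r2 dispatched  <A:2 Mu:0 Ld:2 B:1 rd:6 wr:1>
#1 ALU src=r6,r6 dispatched  <A:1 Mu:0 Ld:2 B:1 rd:5 wr:0>
#2 MEM src=r1 held:WR_PORT  <A:1 Mu:0 Ld:2 B:1 rd:5 wr:0>
#3 ALU src=r2,r3 held:WR_PORT  <A:1 Mu:0 Ld:2 B:1 rd:5 wr:0>
#4 MUL src=r1,r1 held:FU  <A:1 Mu:0 Ld:2 B:1 rd:5 wr:0>

issued = [0, 1]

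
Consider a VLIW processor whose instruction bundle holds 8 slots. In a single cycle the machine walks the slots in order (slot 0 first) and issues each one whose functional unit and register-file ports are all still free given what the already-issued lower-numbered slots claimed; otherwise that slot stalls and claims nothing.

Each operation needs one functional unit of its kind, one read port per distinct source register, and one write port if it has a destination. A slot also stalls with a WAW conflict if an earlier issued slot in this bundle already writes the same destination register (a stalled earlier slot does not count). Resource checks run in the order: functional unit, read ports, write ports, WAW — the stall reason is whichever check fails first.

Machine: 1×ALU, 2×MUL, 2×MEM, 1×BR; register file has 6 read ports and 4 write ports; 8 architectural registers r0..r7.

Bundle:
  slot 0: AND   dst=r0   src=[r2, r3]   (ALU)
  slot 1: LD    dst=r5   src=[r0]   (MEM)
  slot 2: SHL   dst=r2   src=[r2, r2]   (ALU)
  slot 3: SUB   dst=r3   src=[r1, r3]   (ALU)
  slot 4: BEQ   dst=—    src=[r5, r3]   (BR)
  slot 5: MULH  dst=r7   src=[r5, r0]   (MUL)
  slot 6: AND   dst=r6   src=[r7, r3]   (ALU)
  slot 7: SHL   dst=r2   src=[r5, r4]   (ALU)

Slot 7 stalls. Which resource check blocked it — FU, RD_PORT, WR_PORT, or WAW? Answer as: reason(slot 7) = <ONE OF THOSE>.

reason(slot 7) = FU

[0] ALU needs rd=2 wr=1: ok; after: ALU=0 MUL=2 MEM=2 BR=1, R=4, W=3
[1] MEM needs rd=1 wr=1: ok; after: ALU=0 MUL=2 MEM=1 BR=1, R=3, W=2
[2] ALU needs rd=1 wr=1: FU; after: ALU=0 MUL=2 MEM=1 BR=1, R=3, W=2
[3] ALU needs rd=2 wr=1: FU; after: ALU=0 MUL=2 MEM=1 BR=1, R=3, W=2
[4] BR needs rd=2 wr=0: ok; after: ALU=0 MUL=2 MEM=1 BR=0, R=1, W=2
[5] MUL needs rd=2 wr=1: RD_PORT; after: ALU=0 MUL=2 MEM=1 BR=0, R=1, W=2
[6] ALU needs rd=2 wr=1: FU; after: ALU=0 MUL=2 MEM=1 BR=0, R=1, W=2
[7] ALU needs rd=2 wr=1: FU; after: ALU=0 MUL=2 MEM=1 BR=0, R=1, W=2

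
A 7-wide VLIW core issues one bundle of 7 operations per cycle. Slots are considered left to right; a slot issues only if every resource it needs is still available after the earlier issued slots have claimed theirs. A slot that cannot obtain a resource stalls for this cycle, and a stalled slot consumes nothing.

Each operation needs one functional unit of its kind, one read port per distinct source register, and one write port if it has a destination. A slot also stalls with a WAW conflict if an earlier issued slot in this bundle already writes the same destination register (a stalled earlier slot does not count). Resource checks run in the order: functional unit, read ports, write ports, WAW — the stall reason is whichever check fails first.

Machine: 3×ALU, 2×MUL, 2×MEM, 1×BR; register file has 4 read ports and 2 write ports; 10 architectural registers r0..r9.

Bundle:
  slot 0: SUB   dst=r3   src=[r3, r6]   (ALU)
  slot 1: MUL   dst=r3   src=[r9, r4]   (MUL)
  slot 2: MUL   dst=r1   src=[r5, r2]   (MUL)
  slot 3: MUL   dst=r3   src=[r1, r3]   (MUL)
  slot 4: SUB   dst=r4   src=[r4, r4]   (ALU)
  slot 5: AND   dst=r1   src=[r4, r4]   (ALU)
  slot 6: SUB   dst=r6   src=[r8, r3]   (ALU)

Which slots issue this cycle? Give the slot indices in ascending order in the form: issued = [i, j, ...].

  0. ALU→r3 ⇒ go  {2A/2Mu/2Ld/1B | 2r 1w}
  1. MUL→r3 ⇒ no(WAW)  {2A/2Mu/2Ld/1B | 2r 1w}
  2. MUL→r1 ⇒ go  {2A/1Mu/2Ld/1B | 0r 0w}
  3. MUL→r3 ⇒ no(RD_PORT)  {2A/1Mu/2Ld/1B | 0r 0w}
  4. ALU→r4 ⇒ no(RD_PORT)  {2A/1Mu/2Ld/1B | 0r 0w}
  5. ALU→r1 ⇒ no(RD_PORT)  {2A/1Mu/2Ld/1B | 0r 0w}
  6. ALU→r6 ⇒ no(RD_PORT)  {2A/1Mu/2Ld/1B | 0r 0w}

issued = [0, 2]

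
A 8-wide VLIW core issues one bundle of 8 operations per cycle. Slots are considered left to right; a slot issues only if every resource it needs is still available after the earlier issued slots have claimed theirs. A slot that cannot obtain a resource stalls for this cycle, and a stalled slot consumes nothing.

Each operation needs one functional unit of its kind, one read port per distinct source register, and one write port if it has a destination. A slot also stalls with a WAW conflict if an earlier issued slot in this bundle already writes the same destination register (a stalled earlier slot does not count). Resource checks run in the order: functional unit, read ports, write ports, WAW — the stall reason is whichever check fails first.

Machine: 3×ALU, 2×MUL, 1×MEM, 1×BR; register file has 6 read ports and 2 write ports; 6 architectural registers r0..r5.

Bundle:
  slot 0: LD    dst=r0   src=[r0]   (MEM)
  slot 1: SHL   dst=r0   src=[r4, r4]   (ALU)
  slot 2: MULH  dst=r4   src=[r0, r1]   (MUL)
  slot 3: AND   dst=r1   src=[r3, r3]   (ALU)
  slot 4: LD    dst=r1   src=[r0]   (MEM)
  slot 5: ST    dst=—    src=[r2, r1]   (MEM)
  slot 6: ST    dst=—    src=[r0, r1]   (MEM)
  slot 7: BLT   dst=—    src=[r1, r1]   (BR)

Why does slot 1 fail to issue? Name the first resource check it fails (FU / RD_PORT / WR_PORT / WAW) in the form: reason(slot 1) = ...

reason(slot 1) = WAW

(0) want 1×MEM +1rd +1wr — yes → AL3|MU2|ME0|BR1|rd5|wr1
(1) want 1×ALU +1rd +1wr — WAW → AL3|MU2|ME0|BR1|rd5|wr1
(2) want 1×MUL +2rd +1wr — yes → AL3|MU1|ME0|BR1|rd3|wr0
(3) want 1×ALU +1rd +1wr — WR_PORT → AL3|MU1|ME0|BR1|rd3|wr0
(4) want 1×MEM +1rd +1wr — FU → AL3|MU1|ME0|BR1|rd3|wr0
(5) want 1×MEM +2rd +0wr — FU → AL3|MU1|ME0|BR1|rd3|wr0
(6) want 1×MEM +2rd +0wr — FU → AL3|MU1|ME0|BR1|rd3|wr0
(7) want 1×BR +1rd +0wr — yes → AL3|MU1|ME0|BR0|rd2|wr0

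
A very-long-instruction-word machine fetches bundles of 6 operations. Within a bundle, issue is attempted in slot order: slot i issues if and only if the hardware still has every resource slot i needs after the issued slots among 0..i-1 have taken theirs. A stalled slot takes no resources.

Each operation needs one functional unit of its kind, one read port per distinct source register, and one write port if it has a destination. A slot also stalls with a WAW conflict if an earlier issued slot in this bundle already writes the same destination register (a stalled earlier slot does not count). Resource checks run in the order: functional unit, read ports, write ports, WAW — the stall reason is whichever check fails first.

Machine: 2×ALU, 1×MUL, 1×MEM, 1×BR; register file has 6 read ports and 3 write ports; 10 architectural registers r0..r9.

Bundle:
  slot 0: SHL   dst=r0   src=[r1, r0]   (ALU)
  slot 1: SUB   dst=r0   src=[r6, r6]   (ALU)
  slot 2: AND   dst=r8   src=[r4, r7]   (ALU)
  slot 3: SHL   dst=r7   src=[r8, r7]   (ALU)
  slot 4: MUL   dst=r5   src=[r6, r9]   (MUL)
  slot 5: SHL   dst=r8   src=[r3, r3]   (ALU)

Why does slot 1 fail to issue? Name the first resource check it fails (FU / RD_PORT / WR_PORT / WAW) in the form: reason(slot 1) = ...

reason(slot 1) = WAW

slot 0 (ALU): ISSUE — free A1,Mu1,Ld1,B1 rp4 wp2
slot 1 (ALU): stall WAW — free A1,Mu1,Ld1,B1 rp4 wp2
slot 2 (ALU): ISSUE — free A0,Mu1,Ld1,B1 rp2 wp1
slot 3 (ALU): stall FU — free A0,Mu1,Ld1,B1 rp2 wp1
slot 4 (MUL): ISSUE — free A0,Mu0,Ld1,B1 rp0 wp0
slot 5 (ALU): stall FU — free A0,Mu0,Ld1,B1 rp0 wp0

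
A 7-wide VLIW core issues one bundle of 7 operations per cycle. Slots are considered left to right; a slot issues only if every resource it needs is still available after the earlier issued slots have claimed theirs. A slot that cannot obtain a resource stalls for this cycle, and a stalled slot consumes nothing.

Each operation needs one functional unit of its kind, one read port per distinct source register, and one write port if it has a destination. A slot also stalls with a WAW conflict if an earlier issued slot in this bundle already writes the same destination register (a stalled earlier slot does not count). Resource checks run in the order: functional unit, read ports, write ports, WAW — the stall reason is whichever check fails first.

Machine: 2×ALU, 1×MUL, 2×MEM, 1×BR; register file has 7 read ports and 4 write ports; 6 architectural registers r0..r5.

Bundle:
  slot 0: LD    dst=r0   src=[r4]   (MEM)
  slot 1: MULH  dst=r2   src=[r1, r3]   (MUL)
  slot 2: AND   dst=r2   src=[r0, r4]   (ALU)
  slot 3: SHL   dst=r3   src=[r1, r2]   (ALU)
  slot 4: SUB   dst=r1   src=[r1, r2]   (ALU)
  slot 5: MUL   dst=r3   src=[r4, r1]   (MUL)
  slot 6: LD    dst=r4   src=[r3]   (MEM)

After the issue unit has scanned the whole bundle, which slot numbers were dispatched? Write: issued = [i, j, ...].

issued = [0, 1, 3, 4]

(0) want 1×MEM +1rd +1wr — yes → AL2|MU1|ME1|BR1|rd6|wr3
(1) want 1×MUL +2rd +1wr — yes → AL2|MU0|ME1|BR1|rd4|wr2
(2) want 1×ALU +2rd +1wr — WAW → AL2|MU0|ME1|BR1|rd4|wr2
(3) want 1×ALU +2rd +1wr — yes → AL1|MU0|ME1|BR1|rd2|wr1
(4) want 1×ALU +2rd +1wr — yes → AL0|MU0|ME1|BR1|rd0|wr0
(5) want 1×MUL +2rd +1wr — FU → AL0|MU0|ME1|BR1|rd0|wr0
(6) want 1×MEM +1rd +1wr — RD_PORT → AL0|MU0|ME1|BR1|rd0|wr0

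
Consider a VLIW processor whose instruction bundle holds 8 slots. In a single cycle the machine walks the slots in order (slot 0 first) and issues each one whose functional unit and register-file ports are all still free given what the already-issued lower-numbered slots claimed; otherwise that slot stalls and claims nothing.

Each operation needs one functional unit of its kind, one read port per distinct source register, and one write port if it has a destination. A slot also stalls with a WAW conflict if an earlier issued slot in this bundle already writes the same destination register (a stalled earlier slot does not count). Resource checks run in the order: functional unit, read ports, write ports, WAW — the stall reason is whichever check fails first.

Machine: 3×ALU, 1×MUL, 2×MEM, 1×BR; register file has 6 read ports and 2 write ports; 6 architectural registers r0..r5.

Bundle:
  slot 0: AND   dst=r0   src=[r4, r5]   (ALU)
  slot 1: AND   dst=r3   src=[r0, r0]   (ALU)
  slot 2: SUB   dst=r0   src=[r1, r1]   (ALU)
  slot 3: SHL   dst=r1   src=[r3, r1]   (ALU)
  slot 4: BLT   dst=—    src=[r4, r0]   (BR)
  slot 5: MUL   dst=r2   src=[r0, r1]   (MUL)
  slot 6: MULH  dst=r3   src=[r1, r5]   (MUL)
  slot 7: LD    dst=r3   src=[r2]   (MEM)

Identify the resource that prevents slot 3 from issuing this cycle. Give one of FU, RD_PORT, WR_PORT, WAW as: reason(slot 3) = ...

  0. ALU→r0 ⇒ go  {2A/1Mu/2Ld/1B | 4r 1w}
  1. ALU→r3 ⇒ go  {1A/1Mu/2Ld/1B | 3r 0w}
  2. ALU→r0 ⇒ no(WR_PORT)  {1A/1Mu/2Ld/1B | 3r 0w}
  3. ALU→r1 ⇒ no(WR_PORT)  {1A/1Mu/2Ld/1B | 3r 0w}
  4. BR ⇒ go  {1A/1Mu/2Ld/0B | 1r 0w}
  5. MUL→r2 ⇒ no(RD_PORT)  {1A/1Mu/2Ld/0B | 1r 0w}
  6. MUL→r3 ⇒ no(RD_PORT)  {1A/1Mu/2Ld/0B | 1r 0w}
  7. MEM→r3 ⇒ no(WR_PORT)  {1A/1Mu/2Ld/0B | 1r 0w}

reason(slot 3) = WR_PORT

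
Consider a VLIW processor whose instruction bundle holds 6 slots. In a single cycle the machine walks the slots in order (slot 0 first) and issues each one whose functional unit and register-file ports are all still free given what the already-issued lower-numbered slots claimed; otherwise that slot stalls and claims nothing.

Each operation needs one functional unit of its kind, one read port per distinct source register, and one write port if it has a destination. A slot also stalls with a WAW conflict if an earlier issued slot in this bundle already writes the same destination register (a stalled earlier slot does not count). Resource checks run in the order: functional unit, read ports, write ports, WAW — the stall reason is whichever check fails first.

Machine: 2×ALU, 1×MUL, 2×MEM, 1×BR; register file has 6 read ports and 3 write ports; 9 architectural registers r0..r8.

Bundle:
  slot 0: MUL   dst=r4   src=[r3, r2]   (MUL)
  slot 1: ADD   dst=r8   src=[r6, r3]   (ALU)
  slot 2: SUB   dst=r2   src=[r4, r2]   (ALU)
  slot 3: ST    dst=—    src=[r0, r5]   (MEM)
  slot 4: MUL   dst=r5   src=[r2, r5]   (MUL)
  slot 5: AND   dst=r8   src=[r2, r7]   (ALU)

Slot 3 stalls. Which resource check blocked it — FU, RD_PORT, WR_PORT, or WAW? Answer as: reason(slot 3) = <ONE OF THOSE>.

#0 MUL src=r3,r2 dispatched  <A:2 Mu:0 Ld:2 B:1 rd:4 wr:2>
#1 ALU src=r6,r3 dispatched  <A:1 Mu:0 Ld:2 B:1 rd:2 wr:1>
#2 ALU src=r4,r2 dispatched  <A:0 Mu:0 Ld:2 B:1 rd:0 wr:0>
#3 MEM src=r0,r5 held:RD_PORT  <A:0 Mu:0 Ld:2 B:1 rd:0 wr:0>
#4 MUL src=r2,r5 held:FU  <A:0 Mu:0 Ld:2 B:1 rd:0 wr:0>
#5 ALU src=r2,r7 held:FU  <A:0 Mu:0 Ld:2 B:1 rd:0 wr:0>

reason(slot 3) = RD_PORT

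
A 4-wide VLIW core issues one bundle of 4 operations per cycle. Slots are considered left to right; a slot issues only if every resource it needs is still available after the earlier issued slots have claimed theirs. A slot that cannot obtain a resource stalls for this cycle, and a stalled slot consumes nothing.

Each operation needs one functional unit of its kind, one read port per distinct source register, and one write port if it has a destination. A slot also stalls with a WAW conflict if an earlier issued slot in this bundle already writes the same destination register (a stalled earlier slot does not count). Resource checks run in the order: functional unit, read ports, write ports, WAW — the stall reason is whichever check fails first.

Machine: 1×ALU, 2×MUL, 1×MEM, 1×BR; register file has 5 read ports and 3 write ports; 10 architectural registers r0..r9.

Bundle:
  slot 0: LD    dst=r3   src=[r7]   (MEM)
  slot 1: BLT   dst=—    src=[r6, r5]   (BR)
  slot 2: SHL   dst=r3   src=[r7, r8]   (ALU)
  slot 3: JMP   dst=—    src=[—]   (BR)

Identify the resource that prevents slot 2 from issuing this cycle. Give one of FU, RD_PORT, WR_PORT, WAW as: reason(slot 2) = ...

reason(slot 2) = WAW

  0. MEM→r3 ⇒ go  {1A/2Mu/0Ld/1B | 4r 2w}
  1. BR ⇒ go  {1A/2Mu/0Ld/0B | 2r 2w}
  2. ALU→r3 ⇒ no(WAW)  {1A/2Mu/0Ld/0B | 2r 2w}
  3. BR ⇒ no(FU)  {1A/2Mu/0Ld/0B | 2r 2w}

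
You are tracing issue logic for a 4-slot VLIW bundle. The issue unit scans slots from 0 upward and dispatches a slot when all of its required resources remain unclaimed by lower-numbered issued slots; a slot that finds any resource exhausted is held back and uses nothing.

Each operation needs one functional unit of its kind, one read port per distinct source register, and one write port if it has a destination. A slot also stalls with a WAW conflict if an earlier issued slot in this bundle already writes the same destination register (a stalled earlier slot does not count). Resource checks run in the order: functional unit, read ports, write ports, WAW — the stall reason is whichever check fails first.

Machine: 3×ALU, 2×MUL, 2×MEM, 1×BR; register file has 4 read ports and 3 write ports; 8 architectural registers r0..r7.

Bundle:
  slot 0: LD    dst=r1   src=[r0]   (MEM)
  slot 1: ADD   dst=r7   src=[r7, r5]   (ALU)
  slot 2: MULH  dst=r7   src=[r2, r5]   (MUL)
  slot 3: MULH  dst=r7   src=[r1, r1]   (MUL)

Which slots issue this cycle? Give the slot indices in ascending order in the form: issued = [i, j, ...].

(0) want 1×MEM +1rd +1wr — yes → AL3|MU2|ME1|BR1|rd3|wr2
(1) want 1×ALU +2rd +1wr — yes → AL2|MU2|ME1|BR1|rd1|wr1
(2) want 1×MUL +2rd +1wr — RD_PORT → AL2|MU2|ME1|BR1|rd1|wr1
(3) want 1×MUL +1rd +1wr — WAW → AL2|MU2|ME1|BR1|rd1|wr1

issued = [0, 1]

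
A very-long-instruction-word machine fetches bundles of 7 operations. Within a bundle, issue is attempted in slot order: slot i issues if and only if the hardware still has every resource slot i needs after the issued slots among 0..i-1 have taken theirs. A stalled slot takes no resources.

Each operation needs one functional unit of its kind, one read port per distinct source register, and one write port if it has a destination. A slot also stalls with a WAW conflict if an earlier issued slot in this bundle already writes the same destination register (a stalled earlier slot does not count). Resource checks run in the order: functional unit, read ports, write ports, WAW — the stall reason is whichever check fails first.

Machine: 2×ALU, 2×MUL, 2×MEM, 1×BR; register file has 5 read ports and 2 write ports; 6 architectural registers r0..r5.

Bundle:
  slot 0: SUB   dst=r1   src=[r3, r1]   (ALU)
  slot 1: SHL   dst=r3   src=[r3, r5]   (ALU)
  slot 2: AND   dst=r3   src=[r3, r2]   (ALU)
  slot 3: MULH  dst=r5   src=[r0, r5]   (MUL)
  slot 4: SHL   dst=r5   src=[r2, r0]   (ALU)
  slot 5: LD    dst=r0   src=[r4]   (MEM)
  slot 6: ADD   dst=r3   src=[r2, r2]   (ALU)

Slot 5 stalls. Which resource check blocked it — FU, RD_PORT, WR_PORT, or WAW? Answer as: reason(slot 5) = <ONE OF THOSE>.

reason(slot 5) = WR_PORT

  0. ALU→r1 ⇒ go  {1A/2Mu/2Ld/1B | 3r 1w}
  1. ALU→r3 ⇒ go  {0A/2Mu/2Ld/1B | 1r 0w}
  2. ALU→r3 ⇒ no(FU)  {0A/2Mu/2Ld/1B | 1r 0w}
  3. MUL→r5 ⇒ no(RD_PORT)  {0A/2Mu/2Ld/1B | 1r 0w}
  4. ALU→r5 ⇒ no(FU)  {0A/2Mu/2Ld/1B | 1r 0w}
  5. MEM→r0 ⇒ no(WR_PORT)  {0A/2Mu/2Ld/1B | 1r 0w}
  6. ALU→r3 ⇒ no(FU)  {0A/2Mu/2Ld/1B | 1r 0w}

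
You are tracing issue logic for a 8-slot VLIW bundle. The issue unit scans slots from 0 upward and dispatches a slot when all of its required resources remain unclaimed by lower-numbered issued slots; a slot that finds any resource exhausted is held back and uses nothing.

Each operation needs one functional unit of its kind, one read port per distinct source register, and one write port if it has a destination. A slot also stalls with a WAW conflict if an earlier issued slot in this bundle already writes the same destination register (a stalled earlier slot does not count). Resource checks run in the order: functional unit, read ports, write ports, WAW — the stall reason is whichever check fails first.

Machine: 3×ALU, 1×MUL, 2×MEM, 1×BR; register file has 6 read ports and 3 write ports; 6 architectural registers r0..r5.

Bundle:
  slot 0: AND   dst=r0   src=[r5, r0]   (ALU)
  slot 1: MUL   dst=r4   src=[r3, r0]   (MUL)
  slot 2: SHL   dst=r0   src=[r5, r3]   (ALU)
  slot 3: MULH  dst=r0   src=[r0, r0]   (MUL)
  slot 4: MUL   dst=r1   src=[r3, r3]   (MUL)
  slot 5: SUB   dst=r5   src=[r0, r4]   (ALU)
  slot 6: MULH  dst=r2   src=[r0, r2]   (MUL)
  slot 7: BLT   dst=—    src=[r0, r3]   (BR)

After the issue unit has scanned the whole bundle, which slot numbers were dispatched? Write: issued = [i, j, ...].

issued = [0, 1, 5]

(0) want 1×ALU +2rd +1wr — yes → AL2|MU1|ME2|BR1|rd4|wr2
(1) want 1×MUL +2rd +1wr — yes → AL2|MU0|ME2|BR1|rd2|wr1
(2) want 1×ALU +2rd +1wr — WAW → AL2|MU0|ME2|BR1|rd2|wr1
(3) want 1×MUL +1rd +1wr — FU → AL2|MU0|ME2|BR1|rd2|wr1
(4) want 1×MUL +1rd +1wr — FU → AL2|MU0|ME2|BR1|rd2|wr1
(5) want 1×ALU +2rd +1wr — yes → AL1|MU0|ME2|BR1|rd0|wr0
(6) want 1×MUL +2rd +1wr — FU → AL1|MU0|ME2|BR1|rd0|wr0
(7) want 1×BR +2rd +0wr — RD_PORT → AL1|MU0|ME2|BR1|rd0|wr0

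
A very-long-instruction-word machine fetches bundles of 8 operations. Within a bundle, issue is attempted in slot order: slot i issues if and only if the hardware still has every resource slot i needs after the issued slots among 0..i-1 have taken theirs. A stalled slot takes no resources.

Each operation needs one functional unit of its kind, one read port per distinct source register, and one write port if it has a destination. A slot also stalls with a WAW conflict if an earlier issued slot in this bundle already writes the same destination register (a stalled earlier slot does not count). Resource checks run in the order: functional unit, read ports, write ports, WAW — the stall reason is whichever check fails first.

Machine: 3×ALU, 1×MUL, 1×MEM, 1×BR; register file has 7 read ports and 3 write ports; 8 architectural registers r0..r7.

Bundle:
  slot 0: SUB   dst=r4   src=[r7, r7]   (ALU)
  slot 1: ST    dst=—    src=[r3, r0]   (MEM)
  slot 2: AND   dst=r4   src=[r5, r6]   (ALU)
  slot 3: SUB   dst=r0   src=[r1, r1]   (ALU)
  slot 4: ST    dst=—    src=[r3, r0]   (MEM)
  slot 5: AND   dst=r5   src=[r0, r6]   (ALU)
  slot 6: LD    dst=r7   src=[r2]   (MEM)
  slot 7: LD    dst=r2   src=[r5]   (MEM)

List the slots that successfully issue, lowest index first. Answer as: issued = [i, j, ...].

issued = [0, 1, 3, 5]

(0) want 1×ALU +1rd +1wr — yes → AL2|MU1|ME1|BR1|rd6|wr2
(1) want 1×MEM +2rd +0wr — yes → AL2|MU1|ME0|BR1|rd4|wr2
(2) want 1×ALU +2rd +1wr — WAW → AL2|MU1|ME0|BR1|rd4|wr2
(3) want 1×ALU +1rd +1wr — yes → AL1|MU1|ME0|BR1|rd3|wr1
(4) want 1×MEM +2rd +0wr — FU → AL1|MU1|ME0|BR1|rd3|wr1
(5) want 1×ALU +2rd +1wr — yes → AL0|MU1|ME0|BR1|rd1|wr0
(6) want 1×MEM +1rd +1wr — FU → AL0|MU1|ME0|BR1|rd1|wr0
(7) want 1×MEM +1rd +1wr — FU → AL0|MU1|ME0|BR1|rd1|wr0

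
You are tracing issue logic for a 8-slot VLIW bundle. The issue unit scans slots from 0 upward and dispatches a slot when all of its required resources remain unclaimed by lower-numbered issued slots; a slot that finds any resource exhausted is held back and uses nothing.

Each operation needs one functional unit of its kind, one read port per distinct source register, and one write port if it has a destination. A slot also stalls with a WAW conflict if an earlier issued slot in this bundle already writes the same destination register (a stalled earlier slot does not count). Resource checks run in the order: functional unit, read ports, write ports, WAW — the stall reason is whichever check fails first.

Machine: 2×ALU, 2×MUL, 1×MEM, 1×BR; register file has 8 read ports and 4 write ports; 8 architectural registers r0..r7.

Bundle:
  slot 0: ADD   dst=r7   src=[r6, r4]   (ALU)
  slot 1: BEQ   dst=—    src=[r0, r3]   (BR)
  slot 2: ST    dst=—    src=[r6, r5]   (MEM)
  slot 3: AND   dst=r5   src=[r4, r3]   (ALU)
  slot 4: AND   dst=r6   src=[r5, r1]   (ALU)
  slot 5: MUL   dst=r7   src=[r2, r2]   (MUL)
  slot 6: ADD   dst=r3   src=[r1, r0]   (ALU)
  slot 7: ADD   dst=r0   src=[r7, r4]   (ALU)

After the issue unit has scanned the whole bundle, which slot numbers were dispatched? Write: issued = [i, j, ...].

#0 ALU src=r6,r4 dispatched  <A:1 Mu:2 Ld:1 B:1 rd:6 wr:3>
#1 BR src=r0,r3 dispatched  <A:1 Mu:2 Ld:1 B:0 rd:4 wr:3>
#2 MEM src=r6,r5 dispatched  <A:1 Mu:2 Ld:0 B:0 rd:2 wr:3>
#3 ALU src=r4,r3 dispatched  <A:0 Mu:2 Ld:0 B:0 rd:0 wr:2>
#4 ALU src=r5,r1 held:FU  <A:0 Mu:2 Ld:0 B:0 rd:0 wr:2>
#5 MUL src=r2,r2 held:RD_PORT  <A:0 Mu:2 Ld:0 B:0 rd:0 wr:2>
#6 ALU src=r1,r0 held:FU  <A:0 Mu:2 Ld:0 B:0 rd:0 wr:2>
#7 ALU src=r7,r4 held:FU  <A:0 Mu:2 Ld:0 B:0 rd:0 wr:2>

issued = [0, 1, 2, 3]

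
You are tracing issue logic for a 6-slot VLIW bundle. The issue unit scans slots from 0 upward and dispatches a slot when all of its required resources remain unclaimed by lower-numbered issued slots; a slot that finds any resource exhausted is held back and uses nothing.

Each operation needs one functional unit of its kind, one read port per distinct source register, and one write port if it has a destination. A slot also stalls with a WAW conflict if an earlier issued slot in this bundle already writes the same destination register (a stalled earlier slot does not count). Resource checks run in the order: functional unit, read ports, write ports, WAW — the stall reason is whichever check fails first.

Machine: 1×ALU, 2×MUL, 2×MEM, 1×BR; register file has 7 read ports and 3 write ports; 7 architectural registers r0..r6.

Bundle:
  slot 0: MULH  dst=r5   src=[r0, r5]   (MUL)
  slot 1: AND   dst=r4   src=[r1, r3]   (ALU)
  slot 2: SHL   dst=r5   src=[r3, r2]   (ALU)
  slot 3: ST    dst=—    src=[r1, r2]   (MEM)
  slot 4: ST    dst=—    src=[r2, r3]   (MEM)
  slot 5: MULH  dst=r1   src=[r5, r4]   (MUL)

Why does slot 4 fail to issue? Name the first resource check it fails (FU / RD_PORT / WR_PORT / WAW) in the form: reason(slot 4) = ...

  0. MUL→r5 ⇒ go  {1A/1Mu/2Ld/1B | 5r 2w}
  1. ALU→r4 ⇒ go  {0A/1Mu/2Ld/1B | 3r 1w}
  2. ALU→r5 ⇒ no(FU)  {0A/1Mu/2Ld/1B | 3r 1w}
  3. MEM ⇒ go  {0A/1Mu/1Ld/1B | 1r 1w}
  4. MEM ⇒ no(RD_PORT)  {0A/1Mu/1Ld/1B | 1r 1w}
  5. MUL→r1 ⇒ no(RD_PORT)  {0A/1Mu/1Ld/1B | 1r 1w}

reason(slot 4) = RD_PORT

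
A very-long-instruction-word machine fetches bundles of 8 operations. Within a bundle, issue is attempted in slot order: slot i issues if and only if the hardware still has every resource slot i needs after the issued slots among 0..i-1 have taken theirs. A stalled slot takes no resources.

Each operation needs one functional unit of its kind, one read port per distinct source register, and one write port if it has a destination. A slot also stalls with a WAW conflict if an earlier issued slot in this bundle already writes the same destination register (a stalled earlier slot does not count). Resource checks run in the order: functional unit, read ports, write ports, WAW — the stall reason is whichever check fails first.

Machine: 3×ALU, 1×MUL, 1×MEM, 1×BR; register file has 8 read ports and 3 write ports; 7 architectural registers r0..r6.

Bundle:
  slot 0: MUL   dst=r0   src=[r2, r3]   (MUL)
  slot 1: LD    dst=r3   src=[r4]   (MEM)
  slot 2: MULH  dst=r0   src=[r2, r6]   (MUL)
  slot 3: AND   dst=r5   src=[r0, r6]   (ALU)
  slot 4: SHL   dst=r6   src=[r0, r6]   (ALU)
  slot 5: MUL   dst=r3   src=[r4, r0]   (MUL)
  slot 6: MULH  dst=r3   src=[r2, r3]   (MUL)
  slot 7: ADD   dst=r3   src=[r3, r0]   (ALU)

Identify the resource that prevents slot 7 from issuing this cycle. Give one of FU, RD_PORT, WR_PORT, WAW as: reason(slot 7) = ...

#0 MUL src=r2,r3 dispatched  <A:3 Mu:0 Ld:1 B:1 rd:6 wr:2>
#1 MEM src=r4 dispatched  <A:3 Mu:0 Ld:0 B:1 rd:5 wr:1>
#2 MUL src=r2,r6 held:FU  <A:3 Mu:0 Ld:0 B:1 rd:5 wr:1>
#3 ALU src=r0,r6 dispatched  <A:2 Mu:0 Ld:0 B:1 rd:3 wr:0>
#4 ALU src=r0,r6 held:WR_PORT  <A:2 Mu:0 Ld:0 B:1 rd:3 wr:0>
#5 MUL src=r4,r0 held:FU  <A:2 Mu:0 Ld:0 B:1 rd:3 wr:0>
#6 MUL src=r2,r3 held:FU  <A:2 Mu:0 Ld:0 B:1 rd:3 wr:0>
#7 ALU src=r3,r0 held:WR_PORT  <A:2 Mu:0 Ld:0 B:1 rd:3 wr:0>

reason(slot 7) = WR_PORT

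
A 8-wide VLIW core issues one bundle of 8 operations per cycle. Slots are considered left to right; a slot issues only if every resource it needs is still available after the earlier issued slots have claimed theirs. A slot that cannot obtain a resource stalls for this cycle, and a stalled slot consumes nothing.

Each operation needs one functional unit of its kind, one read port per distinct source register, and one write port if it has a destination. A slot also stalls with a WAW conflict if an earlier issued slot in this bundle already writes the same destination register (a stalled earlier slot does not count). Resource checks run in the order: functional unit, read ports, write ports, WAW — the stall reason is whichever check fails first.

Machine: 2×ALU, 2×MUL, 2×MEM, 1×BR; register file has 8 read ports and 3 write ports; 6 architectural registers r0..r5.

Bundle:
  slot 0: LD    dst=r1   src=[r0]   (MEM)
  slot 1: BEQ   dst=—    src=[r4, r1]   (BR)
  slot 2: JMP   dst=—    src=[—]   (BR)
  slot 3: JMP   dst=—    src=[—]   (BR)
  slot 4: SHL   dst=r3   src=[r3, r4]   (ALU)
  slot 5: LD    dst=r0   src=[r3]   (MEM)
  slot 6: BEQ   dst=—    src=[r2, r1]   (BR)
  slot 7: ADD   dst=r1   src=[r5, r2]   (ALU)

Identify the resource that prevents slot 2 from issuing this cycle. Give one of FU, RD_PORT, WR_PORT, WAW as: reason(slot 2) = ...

[0] MEM needs rd=1 wr=1: ok; after: ALU=2 MUL=2 MEM=1 BR=1, R=7, W=2
[1] BR needs rd=2 wr=0: ok; after: ALU=2 MUL=2 MEM=1 BR=0, R=5, W=2
[2] BR needs rd=0 wr=0: FU; after: ALU=2 MUL=2 MEM=1 BR=0, R=5, W=2
[3] BR needs rd=0 wr=0: FU; after: ALU=2 MUL=2 MEM=1 BR=0, R=5, W=2
[4] ALU needs rd=2 wr=1: ok; after: ALU=1 MUL=2 MEM=1 BR=0, R=3, W=1
[5] MEM needs rd=1 wr=1: ok; after: ALU=1 MUL=2 MEM=0 BR=0, R=2, W=0
[6] BR needs rd=2 wr=0: FU; after: ALU=1 MUL=2 MEM=0 BR=0, R=2, W=0
[7] ALU needs rd=2 wr=1: WR_PORT; after: ALU=1 MUL=2 MEM=0 BR=0, R=2, W=0

reason(slot 2) = FU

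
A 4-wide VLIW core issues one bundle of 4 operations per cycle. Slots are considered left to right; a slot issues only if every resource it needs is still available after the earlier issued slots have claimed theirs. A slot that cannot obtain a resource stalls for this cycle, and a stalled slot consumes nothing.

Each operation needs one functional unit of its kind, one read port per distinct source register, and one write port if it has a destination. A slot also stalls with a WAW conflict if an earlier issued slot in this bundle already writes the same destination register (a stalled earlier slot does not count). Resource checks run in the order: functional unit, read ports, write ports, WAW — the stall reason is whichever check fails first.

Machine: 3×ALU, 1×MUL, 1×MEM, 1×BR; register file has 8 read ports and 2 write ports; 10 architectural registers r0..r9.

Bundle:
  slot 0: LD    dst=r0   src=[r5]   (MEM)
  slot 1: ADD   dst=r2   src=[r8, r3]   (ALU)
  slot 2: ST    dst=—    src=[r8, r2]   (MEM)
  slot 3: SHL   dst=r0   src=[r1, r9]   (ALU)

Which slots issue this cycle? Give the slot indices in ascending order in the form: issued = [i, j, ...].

issued = [0, 1]

slot 0 (MEM): ISSUE — free A3,Mu1,Ld0,B1 rp7 wp1
slot 1 (ALU): ISSUE — free A2,Mu1,Ld0,B1 rp5 wp0
slot 2 (MEM): stall FU — free A2,Mu1,Ld0,B1 rp5 wp0
slot 3 (ALU): stall WR_PORT — free A2,Mu1,Ld0,B1 rp5 wp0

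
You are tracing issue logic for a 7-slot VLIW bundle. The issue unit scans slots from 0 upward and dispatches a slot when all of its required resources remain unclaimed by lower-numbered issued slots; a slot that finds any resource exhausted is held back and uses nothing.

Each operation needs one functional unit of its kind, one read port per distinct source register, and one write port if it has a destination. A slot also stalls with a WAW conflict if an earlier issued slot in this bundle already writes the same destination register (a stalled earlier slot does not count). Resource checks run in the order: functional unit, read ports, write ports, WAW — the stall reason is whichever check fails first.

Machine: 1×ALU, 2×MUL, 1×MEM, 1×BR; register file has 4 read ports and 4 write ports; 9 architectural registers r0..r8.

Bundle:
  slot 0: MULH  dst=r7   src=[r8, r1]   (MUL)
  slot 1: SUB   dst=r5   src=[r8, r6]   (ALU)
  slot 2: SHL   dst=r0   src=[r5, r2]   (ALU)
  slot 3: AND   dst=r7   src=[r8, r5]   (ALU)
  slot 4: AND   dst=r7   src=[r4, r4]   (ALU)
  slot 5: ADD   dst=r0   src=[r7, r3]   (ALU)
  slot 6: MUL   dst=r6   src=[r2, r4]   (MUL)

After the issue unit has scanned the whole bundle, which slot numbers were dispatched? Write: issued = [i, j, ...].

issued = [0, 1]

  0. MUL→r7 ⇒ go  {1A/1Mu/1Ld/1B | 2r 3w}
  1. ALU→r5 ⇒ go  {0A/1Mu/1Ld/1B | 0r 2w}
  2. ALU→r0 ⇒ no(FU)  {0A/1Mu/1Ld/1B | 0r 2w}
  3. ALU→r7 ⇒ no(FU)  {0A/1Mu/1Ld/1B | 0r 2w}
  4. ALU→r7 ⇒ no(FU)  {0A/1Mu/1Ld/1B | 0r 2w}
  5. ALU→r0 ⇒ no(FU)  {0A/1Mu/1Ld/1B | 0r 2w}
  6. MUL→r6 ⇒ no(RD_PORT)  {0A/1Mu/1Ld/1B | 0r 2w}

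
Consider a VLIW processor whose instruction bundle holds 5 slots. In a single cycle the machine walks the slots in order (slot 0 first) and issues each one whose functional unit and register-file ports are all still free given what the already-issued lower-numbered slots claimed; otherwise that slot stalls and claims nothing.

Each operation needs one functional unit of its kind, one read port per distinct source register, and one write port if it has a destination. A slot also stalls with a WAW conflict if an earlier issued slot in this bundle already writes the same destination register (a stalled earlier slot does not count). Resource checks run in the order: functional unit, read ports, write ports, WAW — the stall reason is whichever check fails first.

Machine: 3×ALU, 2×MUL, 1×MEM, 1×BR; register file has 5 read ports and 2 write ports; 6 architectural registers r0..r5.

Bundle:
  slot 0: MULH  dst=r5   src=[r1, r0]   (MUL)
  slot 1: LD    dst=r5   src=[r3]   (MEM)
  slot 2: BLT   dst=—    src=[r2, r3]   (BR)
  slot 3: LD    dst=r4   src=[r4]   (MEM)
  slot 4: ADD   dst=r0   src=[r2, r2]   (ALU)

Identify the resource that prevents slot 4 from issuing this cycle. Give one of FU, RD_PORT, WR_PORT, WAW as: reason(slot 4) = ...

reason(slot 4) = RD_PORT

#0 MUL src=r1,r0 dispatched  <A:3 Mu:1 Ld:1 B:1 rd:3 wr:1>
#1 MEM src=r3 held:WAW  <A:3 Mu:1 Ld:1 B:1 rd:3 wr:1>
#2 BR src=r2,r3 dispatched  <A:3 Mu:1 Ld:1 B:0 rd:1 wr:1>
#3 MEM src=r4 dispatched  <A:3 Mu:1 Ld:0 B:0 rd:0 wr:0>
#4 ALU src=r2,r2 held:RD_PORT  <A:3 Mu:1 Ld:0 B:0 rd:0 wr:0>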